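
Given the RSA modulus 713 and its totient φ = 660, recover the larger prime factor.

φ(n) = (p−1)(q−1) = n − (p+q) + 1, so p + q = 713 − 660 + 1 = 54.
p and q are the roots of t² − 54t + 713 = 0.
Discriminant: 54² − 4·713 = 2916 − 2852 = 64; √64 = 8.
q = (54 − 8)/2 = 23, p = (54 + 8)/2 = 31.
Check: 23 · 31 = 713.

31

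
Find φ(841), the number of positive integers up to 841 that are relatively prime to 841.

Factor: 841 = 29^2.
φ(841) = 29^1·(29−1) = 812.

812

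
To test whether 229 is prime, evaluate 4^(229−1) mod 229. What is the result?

4^1 ≡ 4 (mod 229)
4^2 ≡ 4^2 = 16 ≡ 16 (mod 229)
4^4 ≡ 16^2 = 256 ≡ 27 (mod 229)
4^8 ≡ 27^2 = 729 ≡ 42 (mod 229)
4^16 ≡ 42^2 = 1764 ≡ 161 (mod 229)
4^32 ≡ 161^2 = 25921 ≡ 44 (mod 229)
4^64 ≡ 44^2 = 1936 ≡ 104 (mod 229)
4^128 ≡ 104^2 = 10816 ≡ 53 (mod 229)
228 = 128 + 64 + 32 + 4 in binary powers of 2.
So 4^228 ≡ 53 · 104 · 44 · 27 ≡ 1 (mod 229).
Since the result is 1, base 4 gives no evidence that 229 is composite.

1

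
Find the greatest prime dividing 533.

533 = 13 · 41
41 is prime.
So 533 = 13 · 41; the largest prime factor is 41.

41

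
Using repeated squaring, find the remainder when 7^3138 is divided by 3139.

7^1 ≡ 7 (mod 3139)
7^2 ≡ 7^2 = 49 ≡ 49 (mod 3139)
7^4 ≡ 49^2 = 2401 ≡ 2401 (mod 3139)
7^8 ≡ 2401^2 = 5764801 ≡ 1597 (mod 3139)
7^16 ≡ 1597^2 = 2550409 ≡ 1541 (mod 3139)
7^32 ≡ 1541^2 = 2374681 ≡ 1597 (mod 3139)
7^64 ≡ 1597^2 = 2550409 ≡ 1541 (mod 3139)
7^128 ≡ 1541^2 = 2374681 ≡ 1597 (mod 3139)
7^256 ≡ 1597^2 = 2550409 ≡ 1541 (mod 3139)
7^512 ≡ 1541^2 = 2374681 ≡ 1597 (mod 3139)
7^1024 ≡ 1597^2 = 2550409 ≡ 1541 (mod 3139)
7^2048 ≡ 1541^2 = 2374681 ≡ 1597 (mod 3139)
3138 = 2048 + 1024 + 64 + 2 in binary powers of 2.
So 7^3138 ≡ 1597 · 1541 · 1541 · 49 ≡ 173 (mod 3139).
Since 173 ≠ 1, base 7 is a Fermat witness: 3139 is composite.

173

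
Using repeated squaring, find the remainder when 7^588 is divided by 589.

343

7^1 ≡ 7 (mod 589)
7^2 ≡ 7^2 = 49 ≡ 49 (mod 589)
7^4 ≡ 49^2 = 2401 ≡ 45 (mod 589)
7^8 ≡ 45^2 = 2025 ≡ 258 (mod 589)
7^16 ≡ 258^2 = 66564 ≡ 7 (mod 589)
7^32 ≡ 7^2 = 49 ≡ 49 (mod 589)
7^64 ≡ 49^2 = 2401 ≡ 45 (mod 589)
7^128 ≡ 45^2 = 2025 ≡ 258 (mod 589)
7^256 ≡ 258^2 = 66564 ≡ 7 (mod 589)
7^512 ≡ 7^2 = 49 ≡ 49 (mod 589)
588 = 512 + 64 + 8 + 4 in binary powers of 2.
So 7^588 ≡ 49 · 45 · 258 · 45 ≡ 343 (mod 589).
Since 343 ≠ 1, base 7 is a Fermat witness: 589 is composite.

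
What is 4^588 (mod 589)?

64

4^1 ≡ 4 (mod 589)
4^2 ≡ 4^2 = 16 ≡ 16 (mod 589)
4^4 ≡ 16^2 = 256 ≡ 256 (mod 589)
4^8 ≡ 256^2 = 65536 ≡ 157 (mod 589)
4^16 ≡ 157^2 = 24649 ≡ 500 (mod 589)
4^32 ≡ 500^2 = 250000 ≡ 264 (mod 589)
4^64 ≡ 264^2 = 69696 ≡ 194 (mod 589)
4^128 ≡ 194^2 = 37636 ≡ 529 (mod 589)
4^256 ≡ 529^2 = 279841 ≡ 66 (mod 589)
4^512 ≡ 66^2 = 4356 ≡ 233 (mod 589)
588 = 512 + 64 + 8 + 4 in binary powers of 2.
So 4^588 ≡ 233 · 194 · 157 · 256 ≡ 64 (mod 589).
Since 64 ≠ 1, base 4 is a Fermat witness: 589 is composite.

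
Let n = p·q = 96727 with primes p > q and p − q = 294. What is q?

197

Since p = q + 294, we have 96727 = q(q + 294), so q² + 294q − 96727 = 0.
Discriminant: 294² + 4·96727 = 86436 + 386908 = 473344; √473344 = 688.
q = (−294 + 688)/2 = 197, and p = q + 294 = 491.
Check: 197 · 491 = 96727.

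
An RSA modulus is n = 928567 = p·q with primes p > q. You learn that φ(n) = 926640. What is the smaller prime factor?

φ(n) = (p−1)(q−1) = n − (p+q) + 1, so p + q = 928567 − 926640 + 1 = 1928.
p and q are the roots of t² − 1928t + 928567 = 0.
Discriminant: 1928² − 4·928567 = 3717184 − 3714268 = 2916; √2916 = 54.
q = (1928 − 54)/2 = 937, p = (1928 + 54)/2 = 991.
Check: 937 · 991 = 928567.

937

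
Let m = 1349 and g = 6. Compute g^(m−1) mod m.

161

6^1 ≡ 6 (mod 1349)
6^2 ≡ 6^2 = 36 ≡ 36 (mod 1349)
6^4 ≡ 36^2 = 1296 ≡ 1296 (mod 1349)
6^8 ≡ 1296^2 = 1679616 ≡ 111 (mod 1349)
6^16 ≡ 111^2 = 12321 ≡ 180 (mod 1349)
6^32 ≡ 180^2 = 32400 ≡ 24 (mod 1349)
6^64 ≡ 24^2 = 576 ≡ 576 (mod 1349)
6^128 ≡ 576^2 = 331776 ≡ 1271 (mod 1349)
6^256 ≡ 1271^2 = 1615441 ≡ 688 (mod 1349)
6^512 ≡ 688^2 = 473344 ≡ 1194 (mod 1349)
6^1024 ≡ 1194^2 = 1425636 ≡ 1092 (mod 1349)
1348 = 1024 + 256 + 64 + 4 in binary powers of 2.
So 6^1348 ≡ 1092 · 688 · 576 · 1296 ≡ 161 (mod 1349).
Since 161 ≠ 1, base 6 is a Fermat witness: 1349 is composite.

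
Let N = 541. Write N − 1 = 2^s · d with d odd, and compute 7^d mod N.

541 − 1 = 540 = 2^2 · 135, so d = 135.
7^1 ≡ 7 (mod 541)
7^2 ≡ 7^2 = 49 ≡ 49 (mod 541)
7^4 ≡ 49^2 = 2401 ≡ 237 (mod 541)
7^8 ≡ 237^2 = 56169 ≡ 446 (mod 541)
7^16 ≡ 446^2 = 198916 ≡ 369 (mod 541)
7^32 ≡ 369^2 = 136161 ≡ 370 (mod 541)
7^64 ≡ 370^2 = 136900 ≡ 27 (mod 541)
7^128 ≡ 27^2 = 729 ≡ 188 (mod 541)
135 = 128 + 4 + 2 + 1 in binary powers of 2.
So 7^135 ≡ 188 · 237 · 49 · 7 ≡ 540 (mod 541).
Since 7^d ≡ 540 (mod 541), base 7 does not prove 541 composite.

540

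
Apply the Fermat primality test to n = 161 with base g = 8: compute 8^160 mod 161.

8^1 ≡ 8 (mod 161)
8^2 ≡ 8^2 = 64 ≡ 64 (mod 161)
8^4 ≡ 64^2 = 4096 ≡ 71 (mod 161)
8^8 ≡ 71^2 = 5041 ≡ 50 (mod 161)
8^16 ≡ 50^2 = 2500 ≡ 85 (mod 161)
8^32 ≡ 85^2 = 7225 ≡ 141 (mod 161)
8^64 ≡ 141^2 = 19881 ≡ 78 (mod 161)
8^128 ≡ 78^2 = 6084 ≡ 127 (mod 161)
160 = 128 + 32 in binary powers of 2.
So 8^160 ≡ 127 · 141 ≡ 36 (mod 161).
Since 36 ≠ 1, base 8 is a Fermat witness: 161 is composite.

36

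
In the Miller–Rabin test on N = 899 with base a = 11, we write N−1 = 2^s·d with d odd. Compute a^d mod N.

899 − 1 = 898 = 2^1 · 449, so d = 449.
11^1 ≡ 11 (mod 899)
11^2 ≡ 11^2 = 121 ≡ 121 (mod 899)
11^4 ≡ 121^2 = 14641 ≡ 257 (mod 899)
11^8 ≡ 257^2 = 66049 ≡ 422 (mod 899)
11^16 ≡ 422^2 = 178084 ≡ 82 (mod 899)
11^32 ≡ 82^2 = 6724 ≡ 431 (mod 899)
11^64 ≡ 431^2 = 185761 ≡ 567 (mod 899)
11^128 ≡ 567^2 = 321489 ≡ 546 (mod 899)
11^256 ≡ 546^2 = 298116 ≡ 547 (mod 899)
449 = 256 + 128 + 64 + 1 in binary powers of 2.
So 11^449 ≡ 547 · 546 · 567 · 11 ≡ 823 (mod 899).
Squaring chain: 823; never reaches −1, so base 11 is a Miller–Rabin witness that 899 is composite.

823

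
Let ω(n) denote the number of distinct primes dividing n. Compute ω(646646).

646646 = 2 · 323323
323323 = 7 · 46189
46189 = 11 · 4199
4199 = 13 · 323
323 = 17 · 19
646646 = 2 · 7 · 11 · 13 · 17 · 19, which has 6 distinct prime factors.

6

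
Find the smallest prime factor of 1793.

11

1793 is odd.
Digit sum 20, not divisible by 3.
Ends in 3: not divisible by 5.
7: 1793 = 7·256 + 1
11: 1793 = 11·163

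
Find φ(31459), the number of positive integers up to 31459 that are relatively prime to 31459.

Factor: 31459 = 163 · 193.
φ(31459) = (163−1) · (193−1) = 162 · 192 = 31104.

31104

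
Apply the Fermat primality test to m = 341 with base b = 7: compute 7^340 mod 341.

7^1 ≡ 7 (mod 341)
7^2 ≡ 7^2 = 49 ≡ 49 (mod 341)
7^4 ≡ 49^2 = 2401 ≡ 14 (mod 341)
7^8 ≡ 14^2 = 196 ≡ 196 (mod 341)
7^16 ≡ 196^2 = 38416 ≡ 224 (mod 341)
7^32 ≡ 224^2 = 50176 ≡ 49 (mod 341)
7^64 ≡ 49^2 = 2401 ≡ 14 (mod 341)
7^128 ≡ 14^2 = 196 ≡ 196 (mod 341)
7^256 ≡ 196^2 = 38416 ≡ 224 (mod 341)
340 = 256 + 64 + 16 + 4 in binary powers of 2.
So 7^340 ≡ 224 · 14 · 224 · 14 ≡ 56 (mod 341).
Since 56 ≠ 1, base 7 is a Fermat witness: 341 is composite.

56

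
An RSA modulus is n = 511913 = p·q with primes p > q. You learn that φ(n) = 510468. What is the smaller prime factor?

φ(n) = (p−1)(q−1) = n − (p+q) + 1, so p + q = 511913 − 510468 + 1 = 1446.
p and q are the roots of t² − 1446t + 511913 = 0.
Discriminant: 1446² − 4·511913 = 2090916 − 2047652 = 43264; √43264 = 208.
q = (1446 − 208)/2 = 619, p = (1446 + 208)/2 = 827.
Check: 619 · 827 = 511913.

619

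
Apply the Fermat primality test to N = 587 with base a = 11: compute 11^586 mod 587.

11^1 ≡ 11 (mod 587)
11^2 ≡ 11^2 = 121 ≡ 121 (mod 587)
11^4 ≡ 121^2 = 14641 ≡ 553 (mod 587)
11^8 ≡ 553^2 = 305809 ≡ 569 (mod 587)
11^16 ≡ 569^2 = 323761 ≡ 324 (mod 587)
11^32 ≡ 324^2 = 104976 ≡ 490 (mod 587)
11^64 ≡ 490^2 = 240100 ≡ 17 (mod 587)
11^128 ≡ 17^2 = 289 ≡ 289 (mod 587)
11^256 ≡ 289^2 = 83521 ≡ 167 (mod 587)
11^512 ≡ 167^2 = 27889 ≡ 300 (mod 587)
586 = 512 + 64 + 8 + 2 in binary powers of 2.
So 11^586 ≡ 300 · 17 · 569 · 121 ≡ 1 (mod 587).
Since the result is 1, base 11 gives no evidence that 587 is composite.

1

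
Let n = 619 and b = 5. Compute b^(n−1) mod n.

5^1 ≡ 5 (mod 619)
5^2 ≡ 5^2 = 25 ≡ 25 (mod 619)
5^4 ≡ 25^2 = 625 ≡ 6 (mod 619)
5^8 ≡ 6^2 = 36 ≡ 36 (mod 619)
5^16 ≡ 36^2 = 1296 ≡ 58 (mod 619)
5^32 ≡ 58^2 = 3364 ≡ 269 (mod 619)
5^64 ≡ 269^2 = 72361 ≡ 557 (mod 619)
5^128 ≡ 557^2 = 310249 ≡ 130 (mod 619)
5^256 ≡ 130^2 = 16900 ≡ 187 (mod 619)
5^512 ≡ 187^2 = 34969 ≡ 305 (mod 619)
618 = 512 + 64 + 32 + 8 + 2 in binary powers of 2.
So 5^618 ≡ 305 · 557 · 269 · 36 · 25 ≡ 1 (mod 619).
Since the result is 1, base 5 gives no evidence that 619 is composite.

1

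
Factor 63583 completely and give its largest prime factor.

73

63583 = 13 · 4891
4891 = 67 · 73
73 is prime.
So 63583 = 13 · 67 · 73; the largest prime factor is 73.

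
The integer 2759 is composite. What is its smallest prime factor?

31

2759 is odd.
Digit sum 23, not divisible by 3.
Ends in 9: not divisible by 5.
7: 2759 = 7·394 + 1
11: 2759 = 11·250 + 9
13: 2759 = 13·212 + 3
17: 2759 = 17·162 + 5
19: 2759 = 19·145 + 4
23: 2759 = 23·119 + 22
29: 2759 = 29·95 + 4
31: 2759 = 31·89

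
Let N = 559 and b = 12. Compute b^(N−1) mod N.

12^1 ≡ 12 (mod 559)
12^2 ≡ 12^2 = 144 ≡ 144 (mod 559)
12^4 ≡ 144^2 = 20736 ≡ 53 (mod 559)
12^8 ≡ 53^2 = 2809 ≡ 14 (mod 559)
12^16 ≡ 14^2 = 196 ≡ 196 (mod 559)
12^32 ≡ 196^2 = 38416 ≡ 404 (mod 559)
12^64 ≡ 404^2 = 163216 ≡ 547 (mod 559)
12^128 ≡ 547^2 = 299209 ≡ 144 (mod 559)
12^256 ≡ 144^2 = 20736 ≡ 53 (mod 559)
12^512 ≡ 53^2 = 2809 ≡ 14 (mod 559)
558 = 512 + 32 + 8 + 4 + 2 in binary powers of 2.
So 12^558 ≡ 14 · 404 · 14 · 53 · 144 ≡ 183 (mod 559).
Since 183 ≠ 1, base 12 is a Fermat witness: 559 is composite.

183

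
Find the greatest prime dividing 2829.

2829 = 3 · 943
943 = 23 · 41
41 is prime.
So 2829 = 3 · 23 · 41; the largest prime factor is 41.

41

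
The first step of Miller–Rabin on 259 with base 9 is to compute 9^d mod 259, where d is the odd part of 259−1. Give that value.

211

259 − 1 = 258 = 2^1 · 129, so d = 129.
9^1 ≡ 9 (mod 259)
9^2 ≡ 9^2 = 81 ≡ 81 (mod 259)
9^4 ≡ 81^2 = 6561 ≡ 86 (mod 259)
9^8 ≡ 86^2 = 7396 ≡ 144 (mod 259)
9^16 ≡ 144^2 = 20736 ≡ 16 (mod 259)
9^32 ≡ 16^2 = 256 ≡ 256 (mod 259)
9^64 ≡ 256^2 = 65536 ≡ 9 (mod 259)
9^128 ≡ 9^2 = 81 ≡ 81 (mod 259)
129 = 128 + 1 in binary powers of 2.
So 9^129 ≡ 81 · 9 ≡ 211 (mod 259).
Squaring chain: 211; never reaches −1, so base 9 is a Miller–Rabin witness that 259 is composite.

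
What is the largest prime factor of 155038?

89

155038 = 2 · 77519
77519 = 13 · 5963
5963 = 67 · 89
89 is prime.
So 155038 = 2 · 13 · 67 · 89; the largest prime factor is 89.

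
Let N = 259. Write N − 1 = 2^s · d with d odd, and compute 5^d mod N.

259 − 1 = 258 = 2^1 · 129, so d = 129.
5^1 ≡ 5 (mod 259)
5^2 ≡ 5^2 = 25 ≡ 25 (mod 259)
5^4 ≡ 25^2 = 625 ≡ 107 (mod 259)
5^8 ≡ 107^2 = 11449 ≡ 53 (mod 259)
5^16 ≡ 53^2 = 2809 ≡ 219 (mod 259)
5^32 ≡ 219^2 = 47961 ≡ 46 (mod 259)
5^64 ≡ 46^2 = 2116 ≡ 44 (mod 259)
5^128 ≡ 44^2 = 1936 ≡ 123 (mod 259)
129 = 128 + 1 in binary powers of 2.
So 5^129 ≡ 123 · 5 ≡ 97 (mod 259).
Squaring chain: 97; never reaches −1, so base 5 is a Miller–Rabin witness that 259 is composite.

97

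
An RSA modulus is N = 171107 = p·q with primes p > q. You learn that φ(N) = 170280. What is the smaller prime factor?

397

φ(n) = (p−1)(q−1) = n − (p+q) + 1, so p + q = 171107 − 170280 + 1 = 828.
p and q are the roots of t² − 828t + 171107 = 0.
Discriminant: 828² − 4·171107 = 685584 − 684428 = 1156; √1156 = 34.
q = (828 − 34)/2 = 397, p = (828 + 34)/2 = 431.
Check: 397 · 431 = 171107.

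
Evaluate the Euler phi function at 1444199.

1404000

Factor: 1444199 = 79 · 101 · 181.
φ(1444199) = (79−1) · (101−1) · (181−1) = 78 · 100 · 180 = 1404000.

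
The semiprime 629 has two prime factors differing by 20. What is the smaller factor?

17

Since p = q + 20, we have 629 = q(q + 20), so q² + 20q − 629 = 0.
Discriminant: 20² + 4·629 = 400 + 2516 = 2916; √2916 = 54.
q = (−20 + 54)/2 = 17, and p = q + 20 = 37.
Check: 17 · 37 = 629.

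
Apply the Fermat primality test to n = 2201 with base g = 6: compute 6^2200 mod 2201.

6^1 ≡ 6 (mod 2201)
6^2 ≡ 6^2 = 36 ≡ 36 (mod 2201)
6^4 ≡ 36^2 = 1296 ≡ 1296 (mod 2201)
6^8 ≡ 1296^2 = 1679616 ≡ 253 (mod 2201)
6^16 ≡ 253^2 = 64009 ≡ 180 (mod 2201)
6^32 ≡ 180^2 = 32400 ≡ 1586 (mod 2201)
6^64 ≡ 1586^2 = 2515396 ≡ 1854 (mod 2201)
6^128 ≡ 1854^2 = 3437316 ≡ 1555 (mod 2201)
6^256 ≡ 1555^2 = 2418025 ≡ 1327 (mod 2201)
6^512 ≡ 1327^2 = 1760929 ≡ 129 (mod 2201)
6^1024 ≡ 129^2 = 16641 ≡ 1234 (mod 2201)
6^2048 ≡ 1234^2 = 1522756 ≡ 1865 (mod 2201)
2200 = 2048 + 128 + 16 + 8 in binary powers of 2.
So 6^2200 ≡ 1865 · 1555 · 180 · 253 ≡ 1823 (mod 2201).
Since 1823 ≠ 1, base 6 is a Fermat witness: 2201 is composite.

1823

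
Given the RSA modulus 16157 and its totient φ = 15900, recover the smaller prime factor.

φ(n) = (p−1)(q−1) = n − (p+q) + 1, so p + q = 16157 − 15900 + 1 = 258.
p and q are the roots of t² − 258t + 16157 = 0.
Discriminant: 258² − 4·16157 = 66564 − 64628 = 1936; √1936 = 44.
q = (258 − 44)/2 = 107, p = (258 + 44)/2 = 151.
Check: 107 · 151 = 16157.

107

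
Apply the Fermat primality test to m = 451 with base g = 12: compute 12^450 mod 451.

12^1 ≡ 12 (mod 451)
12^2 ≡ 12^2 = 144 ≡ 144 (mod 451)
12^4 ≡ 144^2 = 20736 ≡ 441 (mod 451)
12^8 ≡ 441^2 = 194481 ≡ 100 (mod 451)
12^16 ≡ 100^2 = 10000 ≡ 78 (mod 451)
12^32 ≡ 78^2 = 6084 ≡ 221 (mod 451)
12^64 ≡ 221^2 = 48841 ≡ 133 (mod 451)
12^128 ≡ 133^2 = 17689 ≡ 100 (mod 451)
12^256 ≡ 100^2 = 10000 ≡ 78 (mod 451)
450 = 256 + 128 + 64 + 2 in binary powers of 2.
So 12^450 ≡ 78 · 100 · 133 · 144 ≡ 419 (mod 451).
Since 419 ≠ 1, base 12 is a Fermat witness: 451 is composite.

419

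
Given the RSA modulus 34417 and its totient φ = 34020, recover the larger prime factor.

271

φ(n) = (p−1)(q−1) = n − (p+q) + 1, so p + q = 34417 − 34020 + 1 = 398.
p and q are the roots of t² − 398t + 34417 = 0.
Discriminant: 398² − 4·34417 = 158404 − 137668 = 20736; √20736 = 144.
q = (398 − 144)/2 = 127, p = (398 + 144)/2 = 271.
Check: 127 · 271 = 34417.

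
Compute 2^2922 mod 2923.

2^1 ≡ 2 (mod 2923)
2^2 ≡ 2^2 = 4 ≡ 4 (mod 2923)
2^4 ≡ 4^2 = 16 ≡ 16 (mod 2923)
2^8 ≡ 16^2 = 256 ≡ 256 (mod 2923)
2^16 ≡ 256^2 = 65536 ≡ 1230 (mod 2923)
2^32 ≡ 1230^2 = 1512900 ≡ 1709 (mod 2923)
2^64 ≡ 1709^2 = 2920681 ≡ 604 (mod 2923)
2^128 ≡ 604^2 = 364816 ≡ 2364 (mod 2923)
2^256 ≡ 2364^2 = 5588496 ≡ 2643 (mod 2923)
2^512 ≡ 2643^2 = 6985449 ≡ 2402 (mod 2923)
2^1024 ≡ 2402^2 = 5769604 ≡ 2525 (mod 2923)
2^2048 ≡ 2525^2 = 6375625 ≡ 562 (mod 2923)
2922 = 2048 + 512 + 256 + 64 + 32 + 8 + 2 in binary powers of 2.
So 2^2922 ≡ 562 · 2402 · 2643 · 604 · 1709 · 256 · 4 ≡ 2617 (mod 2923).
Since 2617 ≠ 1, base 2 is a Fermat witness: 2923 is composite.

2617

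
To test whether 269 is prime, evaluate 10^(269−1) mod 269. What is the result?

10^1 ≡ 10 (mod 269)
10^2 ≡ 10^2 = 100 ≡ 100 (mod 269)
10^4 ≡ 100^2 = 10000 ≡ 47 (mod 269)
10^8 ≡ 47^2 = 2209 ≡ 57 (mod 269)
10^16 ≡ 57^2 = 3249 ≡ 21 (mod 269)
10^32 ≡ 21^2 = 441 ≡ 172 (mod 269)
10^64 ≡ 172^2 = 29584 ≡ 263 (mod 269)
10^128 ≡ 263^2 = 69169 ≡ 36 (mod 269)
10^256 ≡ 36^2 = 1296 ≡ 220 (mod 269)
268 = 256 + 8 + 4 in binary powers of 2.
So 10^268 ≡ 220 · 57 · 47 ≡ 1 (mod 269).
Since the result is 1, base 10 gives no evidence that 269 is composite.

1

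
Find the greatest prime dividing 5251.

89

5251 = 59 · 89
89 is prime.
So 5251 = 59 · 89; the largest prime factor is 89.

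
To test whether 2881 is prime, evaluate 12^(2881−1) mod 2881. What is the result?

2744

12^1 ≡ 12 (mod 2881)
12^2 ≡ 12^2 = 144 ≡ 144 (mod 2881)
12^4 ≡ 144^2 = 20736 ≡ 569 (mod 2881)
12^8 ≡ 569^2 = 323761 ≡ 1089 (mod 2881)
12^16 ≡ 1089^2 = 1185921 ≡ 1830 (mod 2881)
12^32 ≡ 1830^2 = 3348900 ≡ 1178 (mod 2881)
12^64 ≡ 1178^2 = 1387684 ≡ 1923 (mod 2881)
12^128 ≡ 1923^2 = 3697929 ≡ 1606 (mod 2881)
12^256 ≡ 1606^2 = 2579236 ≡ 741 (mod 2881)
12^512 ≡ 741^2 = 549081 ≡ 1691 (mod 2881)
12^1024 ≡ 1691^2 = 2859481 ≡ 1529 (mod 2881)
12^2048 ≡ 1529^2 = 2337841 ≡ 1350 (mod 2881)
2880 = 2048 + 512 + 256 + 64 in binary powers of 2.
So 12^2880 ≡ 1350 · 1691 · 741 · 1923 ≡ 2744 (mod 2881).
Since 2744 ≠ 1, base 12 is a Fermat witness: 2881 is composite.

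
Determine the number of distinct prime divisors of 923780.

923780 = 2^2 · 230945
230945 = 5 · 46189
46189 = 11 · 4199
4199 = 13 · 323
323 = 17 · 19
923780 = 2^2 · 5 · 11 · 13 · 17 · 19, which has 6 distinct prime factors.

6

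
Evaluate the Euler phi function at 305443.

Factor: 305443 = 31 · 59 · 167.
φ(305443) = (31−1) · (59−1) · (167−1) = 30 · 58 · 166 = 288840.

288840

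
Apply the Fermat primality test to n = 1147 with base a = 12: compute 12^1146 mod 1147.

12^1 ≡ 12 (mod 1147)
12^2 ≡ 12^2 = 144 ≡ 144 (mod 1147)
12^4 ≡ 144^2 = 20736 ≡ 90 (mod 1147)
12^8 ≡ 90^2 = 8100 ≡ 71 (mod 1147)
12^16 ≡ 71^2 = 5041 ≡ 453 (mod 1147)
12^32 ≡ 453^2 = 205209 ≡ 1043 (mod 1147)
12^64 ≡ 1043^2 = 1087849 ≡ 493 (mod 1147)
12^128 ≡ 493^2 = 243049 ≡ 1032 (mod 1147)
12^256 ≡ 1032^2 = 1065024 ≡ 608 (mod 1147)
12^512 ≡ 608^2 = 369664 ≡ 330 (mod 1147)
12^1024 ≡ 330^2 = 108900 ≡ 1082 (mod 1147)
1146 = 1024 + 64 + 32 + 16 + 8 + 2 in binary powers of 2.
So 12^1146 ≡ 1082 · 493 · 1043 · 453 · 71 · 144 ≡ 1025 (mod 1147).
Since 1025 ≠ 1, base 12 is a Fermat witness: 1147 is composite.

1025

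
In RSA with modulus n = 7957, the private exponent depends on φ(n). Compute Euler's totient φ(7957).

Factor: 7957 = 73 · 109.
φ(7957) = (73−1) · (109−1) = 72 · 108 = 7776.

7776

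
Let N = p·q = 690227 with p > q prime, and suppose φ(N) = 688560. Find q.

φ(n) = (p−1)(q−1) = n − (p+q) + 1, so p + q = 690227 − 688560 + 1 = 1668.
p and q are the roots of t² − 1668t + 690227 = 0.
Discriminant: 1668² − 4·690227 = 2782224 − 2760908 = 21316; √21316 = 146.
q = (1668 − 146)/2 = 761, p = (1668 + 146)/2 = 907.
Check: 761 · 907 = 690227.

761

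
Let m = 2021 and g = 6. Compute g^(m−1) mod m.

1511

6^1 ≡ 6 (mod 2021)
6^2 ≡ 6^2 = 36 ≡ 36 (mod 2021)
6^4 ≡ 36^2 = 1296 ≡ 1296 (mod 2021)
6^8 ≡ 1296^2 = 1679616 ≡ 165 (mod 2021)
6^16 ≡ 165^2 = 27225 ≡ 952 (mod 2021)
6^32 ≡ 952^2 = 906304 ≡ 896 (mod 2021)
6^64 ≡ 896^2 = 802816 ≡ 479 (mod 2021)
6^128 ≡ 479^2 = 229441 ≡ 1068 (mod 2021)
6^256 ≡ 1068^2 = 1140624 ≡ 780 (mod 2021)
6^512 ≡ 780^2 = 608400 ≡ 79 (mod 2021)
6^1024 ≡ 79^2 = 6241 ≡ 178 (mod 2021)
2020 = 1024 + 512 + 256 + 128 + 64 + 32 + 4 in binary powers of 2.
So 6^2020 ≡ 178 · 79 · 780 · 1068 · 479 · 896 · 1296 ≡ 1511 (mod 2021).
Since 1511 ≠ 1, base 6 is a Fermat witness: 2021 is composite.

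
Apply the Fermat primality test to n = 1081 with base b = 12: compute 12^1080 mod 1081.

98

12^1 ≡ 12 (mod 1081)
12^2 ≡ 12^2 = 144 ≡ 144 (mod 1081)
12^4 ≡ 144^2 = 20736 ≡ 197 (mod 1081)
12^8 ≡ 197^2 = 38809 ≡ 974 (mod 1081)
12^16 ≡ 974^2 = 948676 ≡ 639 (mod 1081)
12^32 ≡ 639^2 = 408321 ≡ 784 (mod 1081)
12^64 ≡ 784^2 = 614656 ≡ 648 (mod 1081)
12^128 ≡ 648^2 = 419904 ≡ 476 (mod 1081)
12^256 ≡ 476^2 = 226576 ≡ 647 (mod 1081)
12^512 ≡ 647^2 = 418609 ≡ 262 (mod 1081)
12^1024 ≡ 262^2 = 68644 ≡ 541 (mod 1081)
1080 = 1024 + 32 + 16 + 8 in binary powers of 2.
So 12^1080 ≡ 541 · 784 · 639 · 974 ≡ 98 (mod 1081).
Since 98 ≠ 1, base 12 is a Fermat witness: 1081 is composite.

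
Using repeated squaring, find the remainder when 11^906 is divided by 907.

11^1 ≡ 11 (mod 907)
11^2 ≡ 11^2 = 121 ≡ 121 (mod 907)
11^4 ≡ 121^2 = 14641 ≡ 129 (mod 907)
11^8 ≡ 129^2 = 16641 ≡ 315 (mod 907)
11^16 ≡ 315^2 = 99225 ≡ 362 (mod 907)
11^32 ≡ 362^2 = 131044 ≡ 436 (mod 907)
11^64 ≡ 436^2 = 190096 ≡ 533 (mod 907)
11^128 ≡ 533^2 = 284089 ≡ 198 (mod 907)
11^256 ≡ 198^2 = 39204 ≡ 203 (mod 907)
11^512 ≡ 203^2 = 41209 ≡ 394 (mod 907)
906 = 512 + 256 + 128 + 8 + 2 in binary powers of 2.
So 11^906 ≡ 394 · 203 · 198 · 315 · 121 ≡ 1 (mod 907).
Since the result is 1, base 11 gives no evidence that 907 is composite.

1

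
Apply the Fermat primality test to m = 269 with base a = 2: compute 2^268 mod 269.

2^1 ≡ 2 (mod 269)
2^2 ≡ 2^2 = 4 ≡ 4 (mod 269)
2^4 ≡ 4^2 = 16 ≡ 16 (mod 269)
2^8 ≡ 16^2 = 256 ≡ 256 (mod 269)
2^16 ≡ 256^2 = 65536 ≡ 169 (mod 269)
2^32 ≡ 169^2 = 28561 ≡ 47 (mod 269)
2^64 ≡ 47^2 = 2209 ≡ 57 (mod 269)
2^128 ≡ 57^2 = 3249 ≡ 21 (mod 269)
2^256 ≡ 21^2 = 441 ≡ 172 (mod 269)
268 = 256 + 8 + 4 in binary powers of 2.
So 2^268 ≡ 172 · 256 · 16 ≡ 1 (mod 269).
Since the result is 1, base 2 gives no evidence that 269 is composite.

1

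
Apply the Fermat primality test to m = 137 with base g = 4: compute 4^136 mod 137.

1

4^1 ≡ 4 (mod 137)
4^2 ≡ 4^2 = 16 ≡ 16 (mod 137)
4^4 ≡ 16^2 = 256 ≡ 119 (mod 137)
4^8 ≡ 119^2 = 14161 ≡ 50 (mod 137)
4^16 ≡ 50^2 = 2500 ≡ 34 (mod 137)
4^32 ≡ 34^2 = 1156 ≡ 60 (mod 137)
4^64 ≡ 60^2 = 3600 ≡ 38 (mod 137)
4^128 ≡ 38^2 = 1444 ≡ 74 (mod 137)
136 = 128 + 8 in binary powers of 2.
So 4^136 ≡ 74 · 50 ≡ 1 (mod 137).
Since the result is 1, base 4 gives no evidence that 137 is composite.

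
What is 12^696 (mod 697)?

12^1 ≡ 12 (mod 697)
12^2 ≡ 12^2 = 144 ≡ 144 (mod 697)
12^4 ≡ 144^2 = 20736 ≡ 523 (mod 697)
12^8 ≡ 523^2 = 273529 ≡ 305 (mod 697)
12^16 ≡ 305^2 = 93025 ≡ 324 (mod 697)
12^32 ≡ 324^2 = 104976 ≡ 426 (mod 697)
12^64 ≡ 426^2 = 181476 ≡ 256 (mod 697)
12^128 ≡ 256^2 = 65536 ≡ 18 (mod 697)
12^256 ≡ 18^2 = 324 ≡ 324 (mod 697)
12^512 ≡ 324^2 = 104976 ≡ 426 (mod 697)
696 = 512 + 128 + 32 + 16 + 8 in binary powers of 2.
So 12^696 ≡ 426 · 18 · 426 · 324 · 305 ≡ 611 (mod 697).
Since 611 ≠ 1, base 12 is a Fermat witness: 697 is composite.

611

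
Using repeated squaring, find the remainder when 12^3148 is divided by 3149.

12^1 ≡ 12 (mod 3149)
12^2 ≡ 12^2 = 144 ≡ 144 (mod 3149)
12^4 ≡ 144^2 = 20736 ≡ 1842 (mod 3149)
12^8 ≡ 1842^2 = 3392964 ≡ 1491 (mod 3149)
12^16 ≡ 1491^2 = 2223081 ≡ 3036 (mod 3149)
12^32 ≡ 3036^2 = 9217296 ≡ 173 (mod 3149)
12^64 ≡ 173^2 = 29929 ≡ 1588 (mod 3149)
12^128 ≡ 1588^2 = 2521744 ≡ 2544 (mod 3149)
12^256 ≡ 2544^2 = 6471936 ≡ 741 (mod 3149)
12^512 ≡ 741^2 = 549081 ≡ 1155 (mod 3149)
12^1024 ≡ 1155^2 = 1334025 ≡ 1998 (mod 3149)
12^2048 ≡ 1998^2 = 3992004 ≡ 2221 (mod 3149)
3148 = 2048 + 1024 + 64 + 8 + 4 in binary powers of 2.
So 12^3148 ≡ 2221 · 1998 · 1588 · 1491 · 1842 ≡ 2179 (mod 3149).
Since 2179 ≠ 1, base 12 is a Fermat witness: 3149 is composite.

2179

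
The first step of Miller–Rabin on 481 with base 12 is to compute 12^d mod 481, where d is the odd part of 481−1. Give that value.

454

481 − 1 = 480 = 2^5 · 15, so d = 15.
12^1 ≡ 12 (mod 481)
12^2 ≡ 12^2 = 144 ≡ 144 (mod 481)
12^4 ≡ 144^2 = 20736 ≡ 53 (mod 481)
12^8 ≡ 53^2 = 2809 ≡ 404 (mod 481)
15 = 8 + 4 + 2 + 1 in binary powers of 2.
So 12^15 ≡ 404 · 53 · 144 · 12 ≡ 454 (mod 481).
Squaring chain: 454 → 248 → 417 → 248 → 417; never reaches −1, so base 12 is a Miller–Rabin witness that 481 is composite.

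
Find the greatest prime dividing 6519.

53

6519 = 3 · 2173
2173 = 41 · 53
53 is prime.
So 6519 = 3 · 41 · 53; the largest prime factor is 53.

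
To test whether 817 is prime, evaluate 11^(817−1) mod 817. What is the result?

11^1 ≡ 11 (mod 817)
11^2 ≡ 11^2 = 121 ≡ 121 (mod 817)
11^4 ≡ 121^2 = 14641 ≡ 752 (mod 817)
11^8 ≡ 752^2 = 565504 ≡ 140 (mod 817)
11^16 ≡ 140^2 = 19600 ≡ 809 (mod 817)
11^32 ≡ 809^2 = 654481 ≡ 64 (mod 817)
11^64 ≡ 64^2 = 4096 ≡ 11 (mod 817)
11^128 ≡ 11^2 = 121 ≡ 121 (mod 817)
11^256 ≡ 121^2 = 14641 ≡ 752 (mod 817)
11^512 ≡ 752^2 = 565504 ≡ 140 (mod 817)
816 = 512 + 256 + 32 + 16 in binary powers of 2.
So 11^816 ≡ 140 · 752 · 64 · 809 ≡ 666 (mod 817).
Since 666 ≠ 1, base 11 is a Fermat witness: 817 is composite.

666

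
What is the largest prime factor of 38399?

47

38399 = 19 · 2021
2021 = 43 · 47
47 is prime.
So 38399 = 19 · 43 · 47; the largest prime factor is 47.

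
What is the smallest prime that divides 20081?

20081 is odd.
Digit sum 11, not divisible by 3.
Ends in 1: not divisible by 5.
7: 20081 = 7·2868 + 5
11: 20081 = 11·1825 + 6
13: 20081 = 13·1544 + 9
17: 20081 = 17·1181 + 4
19: 20081 = 19·1056 + 17
23: 20081 = 23·873 + 2
29: 20081 = 29·692 + 13
31: 20081 = 31·647 + 24
37: 20081 = 37·542 + 27
41: 20081 = 41·489 + 32
43: 20081 = 43·467

43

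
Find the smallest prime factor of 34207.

34207 is odd.
Digit sum 16, not divisible by 3.
Ends in 7: not divisible by 5.
7: 34207 = 7·4886 + 5
11: 34207 = 11·3109 + 8
13: 34207 = 13·2631 + 4
17: 34207 = 17·2012 + 3
19: 34207 = 19·1800 + 7
23: 34207 = 23·1487 + 6
29: 34207 = 29·1179 + 16
31: 34207 = 31·1103 + 14
37: 34207 = 37·924 + 19
41: 34207 = 41·834 + 13
43: 34207 = 43·795 + 22
47: 34207 = 47·727 + 38
53: 34207 = 53·645 + 22
59: 34207 = 59·579 + 46
61: 34207 = 61·560 + 47
67: 34207 = 67·510 + 37
71: 34207 = 71·481 + 56
73: 34207 = 73·468 + 43
79: 34207 = 79·433

79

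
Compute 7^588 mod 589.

343

7^1 ≡ 7 (mod 589)
7^2 ≡ 7^2 = 49 ≡ 49 (mod 589)
7^4 ≡ 49^2 = 2401 ≡ 45 (mod 589)
7^8 ≡ 45^2 = 2025 ≡ 258 (mod 589)
7^16 ≡ 258^2 = 66564 ≡ 7 (mod 589)
7^32 ≡ 7^2 = 49 ≡ 49 (mod 589)
7^64 ≡ 49^2 = 2401 ≡ 45 (mod 589)
7^128 ≡ 45^2 = 2025 ≡ 258 (mod 589)
7^256 ≡ 258^2 = 66564 ≡ 7 (mod 589)
7^512 ≡ 7^2 = 49 ≡ 49 (mod 589)
588 = 512 + 64 + 8 + 4 in binary powers of 2.
So 7^588 ≡ 49 · 45 · 258 · 45 ≡ 343 (mod 589).
Since 343 ≠ 1, base 7 is a Fermat witness: 589 is composite.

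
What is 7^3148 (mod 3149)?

7^1 ≡ 7 (mod 3149)
7^2 ≡ 7^2 = 49 ≡ 49 (mod 3149)
7^4 ≡ 49^2 = 2401 ≡ 2401 (mod 3149)
7^8 ≡ 2401^2 = 5764801 ≡ 2131 (mod 3149)
7^16 ≡ 2131^2 = 4541161 ≡ 303 (mod 3149)
7^32 ≡ 303^2 = 91809 ≡ 488 (mod 3149)
7^64 ≡ 488^2 = 238144 ≡ 1969 (mod 3149)
7^128 ≡ 1969^2 = 3876961 ≡ 542 (mod 3149)
7^256 ≡ 542^2 = 293764 ≡ 907 (mod 3149)
7^512 ≡ 907^2 = 822649 ≡ 760 (mod 3149)
7^1024 ≡ 760^2 = 577600 ≡ 1333 (mod 3149)
7^2048 ≡ 1333^2 = 1776889 ≡ 853 (mod 3149)
3148 = 2048 + 1024 + 64 + 8 + 4 in binary powers of 2.
So 7^3148 ≡ 853 · 1333 · 1969 · 2131 · 2401 ≡ 272 (mod 3149).
Since 272 ≠ 1, base 7 is a Fermat witness: 3149 is composite.

272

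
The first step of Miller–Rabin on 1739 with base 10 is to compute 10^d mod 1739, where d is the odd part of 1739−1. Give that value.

1739 − 1 = 1738 = 2^1 · 869, so d = 869.
10^1 ≡ 10 (mod 1739)
10^2 ≡ 10^2 = 100 ≡ 100 (mod 1739)
10^4 ≡ 100^2 = 10000 ≡ 1305 (mod 1739)
10^8 ≡ 1305^2 = 1703025 ≡ 544 (mod 1739)
10^16 ≡ 544^2 = 295936 ≡ 306 (mod 1739)
10^32 ≡ 306^2 = 93636 ≡ 1469 (mod 1739)
10^64 ≡ 1469^2 = 2157961 ≡ 1601 (mod 1739)
10^128 ≡ 1601^2 = 2563201 ≡ 1654 (mod 1739)
10^256 ≡ 1654^2 = 2735716 ≡ 269 (mod 1739)
10^512 ≡ 269^2 = 72361 ≡ 1062 (mod 1739)
869 = 512 + 256 + 64 + 32 + 4 + 1 in binary powers of 2.
So 10^869 ≡ 1062 · 269 · 1601 · 1469 · 1305 · 10 ≡ 655 (mod 1739).
Squaring chain: 655; never reaches −1, so base 10 is a Miller–Rabin witness that 1739 is composite.

655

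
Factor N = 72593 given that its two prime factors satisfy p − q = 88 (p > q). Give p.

317

Since p = q + 88, we have 72593 = q(q + 88), so q² + 88q − 72593 = 0.
Discriminant: 88² + 4·72593 = 7744 + 290372 = 298116; √298116 = 546.
q = (−88 + 546)/2 = 229, and p = q + 88 = 317.
Check: 229 · 317 = 72593.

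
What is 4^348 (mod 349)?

1

4^1 ≡ 4 (mod 349)
4^2 ≡ 4^2 = 16 ≡ 16 (mod 349)
4^4 ≡ 16^2 = 256 ≡ 256 (mod 349)
4^8 ≡ 256^2 = 65536 ≡ 273 (mod 349)
4^16 ≡ 273^2 = 74529 ≡ 192 (mod 349)
4^32 ≡ 192^2 = 36864 ≡ 219 (mod 349)
4^64 ≡ 219^2 = 47961 ≡ 148 (mod 349)
4^128 ≡ 148^2 = 21904 ≡ 266 (mod 349)
4^256 ≡ 266^2 = 70756 ≡ 258 (mod 349)
348 = 256 + 64 + 16 + 8 + 4 in binary powers of 2.
So 4^348 ≡ 258 · 148 · 192 · 273 · 256 ≡ 1 (mod 349).
Since the result is 1, base 4 gives no evidence that 349 is composite.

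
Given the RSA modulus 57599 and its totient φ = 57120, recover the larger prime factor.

241

φ(n) = (p−1)(q−1) = n − (p+q) + 1, so p + q = 57599 − 57120 + 1 = 480.
p and q are the roots of t² − 480t + 57599 = 0.
Discriminant: 480² − 4·57599 = 230400 − 230396 = 4; √4 = 2.
q = (480 − 2)/2 = 239, p = (480 + 2)/2 = 241.
Check: 239 · 241 = 57599.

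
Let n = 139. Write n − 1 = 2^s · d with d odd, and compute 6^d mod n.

139 − 1 = 138 = 2^1 · 69, so d = 69.
6^1 ≡ 6 (mod 139)
6^2 ≡ 6^2 = 36 ≡ 36 (mod 139)
6^4 ≡ 36^2 = 1296 ≡ 45 (mod 139)
6^8 ≡ 45^2 = 2025 ≡ 79 (mod 139)
6^16 ≡ 79^2 = 6241 ≡ 125 (mod 139)
6^32 ≡ 125^2 = 15625 ≡ 57 (mod 139)
6^64 ≡ 57^2 = 3249 ≡ 52 (mod 139)
69 = 64 + 4 + 1 in binary powers of 2.
So 6^69 ≡ 52 · 45 · 6 ≡ 1 (mod 139).
Since 6^d ≡ 1 (mod 139), base 6 does not prove 139 composite.

1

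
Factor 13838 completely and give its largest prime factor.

13838 = 2 · 6919
6919 = 11 · 629
629 = 17 · 37
37 is prime.
So 13838 = 2 · 11 · 17 · 37; the largest prime factor is 37.

37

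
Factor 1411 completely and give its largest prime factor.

83

1411 = 17 · 83
83 is prime.
So 1411 = 17 · 83; the largest prime factor is 83.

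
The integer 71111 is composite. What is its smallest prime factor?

71111 is odd.
Digit sum 11, not divisible by 3.
Ends in 1: not divisible by 5.
7: 71111 = 7·10158 + 5
11: 71111 = 11·6464 + 7
13: 71111 = 13·5470 + 1
17: 71111 = 17·4183

17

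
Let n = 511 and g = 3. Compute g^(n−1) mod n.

218

3^1 ≡ 3 (mod 511)
3^2 ≡ 3^2 = 9 ≡ 9 (mod 511)
3^4 ≡ 9^2 = 81 ≡ 81 (mod 511)
3^8 ≡ 81^2 = 6561 ≡ 429 (mod 511)
3^16 ≡ 429^2 = 184041 ≡ 81 (mod 511)
3^32 ≡ 81^2 = 6561 ≡ 429 (mod 511)
3^64 ≡ 429^2 = 184041 ≡ 81 (mod 511)
3^128 ≡ 81^2 = 6561 ≡ 429 (mod 511)
3^256 ≡ 429^2 = 184041 ≡ 81 (mod 511)
510 = 256 + 128 + 64 + 32 + 16 + 8 + 4 + 2 in binary powers of 2.
So 3^510 ≡ 81 · 429 · 81 · 429 · 81 · 429 · 81 · 9 ≡ 218 (mod 511).
Since 218 ≠ 1, base 3 is a Fermat witness: 511 is composite.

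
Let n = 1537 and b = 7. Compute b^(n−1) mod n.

7^1 ≡ 7 (mod 1537)
7^2 ≡ 7^2 = 49 ≡ 49 (mod 1537)
7^4 ≡ 49^2 = 2401 ≡ 864 (mod 1537)
7^8 ≡ 864^2 = 746496 ≡ 1051 (mod 1537)
7^16 ≡ 1051^2 = 1104601 ≡ 1035 (mod 1537)
7^32 ≡ 1035^2 = 1071225 ≡ 1473 (mod 1537)
7^64 ≡ 1473^2 = 2169729 ≡ 1022 (mod 1537)
7^128 ≡ 1022^2 = 1044484 ≡ 861 (mod 1537)
7^256 ≡ 861^2 = 741321 ≡ 487 (mod 1537)
7^512 ≡ 487^2 = 237169 ≡ 471 (mod 1537)
7^1024 ≡ 471^2 = 221841 ≡ 513 (mod 1537)
1536 = 1024 + 512 in binary powers of 2.
So 7^1536 ≡ 513 · 471 ≡ 314 (mod 1537).
Since 314 ≠ 1, base 7 is a Fermat witness: 1537 is composite.

314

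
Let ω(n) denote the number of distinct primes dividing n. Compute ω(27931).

27931 = 17 · 1643
1643 = 31 · 53
27931 = 17 · 31 · 53, which has 3 distinct prime factors.

3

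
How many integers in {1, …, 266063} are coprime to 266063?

225720

Factor: 266063 = 7 · 191 · 199.
φ(266063) = (7−1) · (191−1) · (199−1) = 6 · 190 · 198 = 225720.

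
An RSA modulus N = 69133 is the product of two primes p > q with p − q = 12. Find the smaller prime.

257

Since p = q + 12, we have 69133 = q(q + 12), so q² + 12q − 69133 = 0.
Discriminant: 12² + 4·69133 = 144 + 276532 = 276676; √276676 = 526.
q = (−12 + 526)/2 = 257, and p = q + 12 = 269.
Check: 257 · 269 = 69133.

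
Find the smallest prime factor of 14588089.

14588089 is odd.
Digit sum 43, not divisible by 3.
Ends in 9: not divisible by 5.
7: 14588089 = 7·2084012 + 5
11: 14588089 = 11·1326189 + 10
13: 14588089 = 13·1122160 + 9
17: 14588089 = 17·858122 + 15
19: 14588089 = 19·767794 + 3
23: 14588089 = 23·634264 + 17
29: 14588089 = 29·503037 + 16
31: 14588089 = 31·470583 + 16
37: 14588089 = 37·394272 + 25
41: 14588089 = 41·355807 + 2
43: 14588089 = 43·339257 + 38
47: 14588089 = 47·310384 + 41
53: 14588089 = 53·275246 + 51
59: 14588089 = 59·247255 + 44
61: 14588089 = 61·239149

61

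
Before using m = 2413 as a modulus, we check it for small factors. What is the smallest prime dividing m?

19

2413 is odd.
Digit sum 10, not divisible by 3.
Ends in 3: not divisible by 5.
7: 2413 = 7·344 + 5
11: 2413 = 11·219 + 4
13: 2413 = 13·185 + 8
17: 2413 = 17·141 + 16
19: 2413 = 19·127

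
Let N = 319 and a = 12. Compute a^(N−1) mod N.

144

12^1 ≡ 12 (mod 319)
12^2 ≡ 12^2 = 144 ≡ 144 (mod 319)
12^4 ≡ 144^2 = 20736 ≡ 1 (mod 319)
12^8 ≡ 1^2 = 1 ≡ 1 (mod 319)
12^16 ≡ 1^2 = 1 ≡ 1 (mod 319)
12^32 ≡ 1^2 = 1 ≡ 1 (mod 319)
12^64 ≡ 1^2 = 1 ≡ 1 (mod 319)
12^128 ≡ 1^2 = 1 ≡ 1 (mod 319)
12^256 ≡ 1^2 = 1 ≡ 1 (mod 319)
318 = 256 + 32 + 16 + 8 + 4 + 2 in binary powers of 2.
So 12^318 ≡ 1 · 1 · 1 · 1 · 1 · 144 ≡ 144 (mod 319).
Since 144 ≠ 1, base 12 is a Fermat witness: 319 is composite.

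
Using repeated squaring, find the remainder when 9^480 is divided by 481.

9^1 ≡ 9 (mod 481)
9^2 ≡ 9^2 = 81 ≡ 81 (mod 481)
9^4 ≡ 81^2 = 6561 ≡ 308 (mod 481)
9^8 ≡ 308^2 = 94864 ≡ 107 (mod 481)
9^16 ≡ 107^2 = 11449 ≡ 386 (mod 481)
9^32 ≡ 386^2 = 148996 ≡ 367 (mod 481)
9^64 ≡ 367^2 = 134689 ≡ 9 (mod 481)
9^128 ≡ 9^2 = 81 ≡ 81 (mod 481)
9^256 ≡ 81^2 = 6561 ≡ 308 (mod 481)
480 = 256 + 128 + 64 + 32 in binary powers of 2.
So 9^480 ≡ 308 · 81 · 9 · 367 ≡ 248 (mod 481).
Since 248 ≠ 1, base 9 is a Fermat witness: 481 is composite.

248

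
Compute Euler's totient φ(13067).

12816

Factor: 13067 = 73 · 179.
φ(13067) = (73−1) · (179−1) = 72 · 178 = 12816.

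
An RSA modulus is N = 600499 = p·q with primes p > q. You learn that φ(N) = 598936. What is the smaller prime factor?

677

φ(n) = (p−1)(q−1) = n − (p+q) + 1, so p + q = 600499 − 598936 + 1 = 1564.
p and q are the roots of t² − 1564t + 600499 = 0.
Discriminant: 1564² − 4·600499 = 2446096 − 2401996 = 44100; √44100 = 210.
q = (1564 − 210)/2 = 677, p = (1564 + 210)/2 = 887.
Check: 677 · 887 = 600499.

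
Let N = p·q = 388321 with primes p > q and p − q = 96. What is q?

Since p = q + 96, we have 388321 = q(q + 96), so q² + 96q − 388321 = 0.
Discriminant: 96² + 4·388321 = 9216 + 1553284 = 1562500; √1562500 = 1250.
q = (−96 + 1250)/2 = 577, and p = q + 96 = 673.
Check: 577 · 673 = 388321.

577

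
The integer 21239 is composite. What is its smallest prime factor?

67

21239 is odd.
Digit sum 17, not divisible by 3.
Ends in 9: not divisible by 5.
7: 21239 = 7·3034 + 1
11: 21239 = 11·1930 + 9
13: 21239 = 13·1633 + 10
17: 21239 = 17·1249 + 6
19: 21239 = 19·1117 + 16
23: 21239 = 23·923 + 10
29: 21239 = 29·732 + 11
31: 21239 = 31·685 + 4
37: 21239 = 37·574 + 1
41: 21239 = 41·518 + 1
43: 21239 = 43·493 + 40
47: 21239 = 47·451 + 42
53: 21239 = 53·400 + 39
59: 21239 = 59·359 + 58
61: 21239 = 61·348 + 11
67: 21239 = 67·317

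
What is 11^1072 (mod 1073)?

248

11^1 ≡ 11 (mod 1073)
11^2 ≡ 11^2 = 121 ≡ 121 (mod 1073)
11^4 ≡ 121^2 = 14641 ≡ 692 (mod 1073)
11^8 ≡ 692^2 = 478864 ≡ 306 (mod 1073)
11^16 ≡ 306^2 = 93636 ≡ 285 (mod 1073)
11^32 ≡ 285^2 = 81225 ≡ 750 (mod 1073)
11^64 ≡ 750^2 = 562500 ≡ 248 (mod 1073)
11^128 ≡ 248^2 = 61504 ≡ 343 (mod 1073)
11^256 ≡ 343^2 = 117649 ≡ 692 (mod 1073)
11^512 ≡ 692^2 = 478864 ≡ 306 (mod 1073)
11^1024 ≡ 306^2 = 93636 ≡ 285 (mod 1073)
1072 = 1024 + 32 + 16 in binary powers of 2.
So 11^1072 ≡ 285 · 750 · 285 ≡ 248 (mod 1073).
Since 248 ≠ 1, base 11 is a Fermat witness: 1073 is composite.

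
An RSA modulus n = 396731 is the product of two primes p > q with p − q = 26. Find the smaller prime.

Since p = q + 26, we have 396731 = q(q + 26), so q² + 26q − 396731 = 0.
Discriminant: 26² + 4·396731 = 676 + 1586924 = 1587600; √1587600 = 1260.
q = (−26 + 1260)/2 = 617, and p = q + 26 = 643.
Check: 617 · 643 = 396731.

617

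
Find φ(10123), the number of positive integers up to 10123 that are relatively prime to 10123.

9880

Factor: 10123 = 53 · 191.
φ(10123) = (53−1) · (191−1) = 52 · 190 = 9880.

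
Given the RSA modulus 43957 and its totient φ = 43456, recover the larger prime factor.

φ(n) = (p−1)(q−1) = n − (p+q) + 1, so p + q = 43957 − 43456 + 1 = 502.
p and q are the roots of t² − 502t + 43957 = 0.
Discriminant: 502² − 4·43957 = 252004 − 175828 = 76176; √76176 = 276.
q = (502 − 276)/2 = 113, p = (502 + 276)/2 = 389.
Check: 113 · 389 = 43957.

389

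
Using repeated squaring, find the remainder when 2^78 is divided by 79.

1

2^1 ≡ 2 (mod 79)
2^2 ≡ 2^2 = 4 ≡ 4 (mod 79)
2^4 ≡ 4^2 = 16 ≡ 16 (mod 79)
2^8 ≡ 16^2 = 256 ≡ 19 (mod 79)
2^16 ≡ 19^2 = 361 ≡ 45 (mod 79)
2^32 ≡ 45^2 = 2025 ≡ 50 (mod 79)
2^64 ≡ 50^2 = 2500 ≡ 51 (mod 79)
78 = 64 + 8 + 4 + 2 in binary powers of 2.
So 2^78 ≡ 51 · 19 · 16 · 4 ≡ 1 (mod 79).
Since the result is 1, base 2 gives no evidence that 79 is composite.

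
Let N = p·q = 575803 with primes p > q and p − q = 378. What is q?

Since p = q + 378, we have 575803 = q(q + 378), so q² + 378q − 575803 = 0.
Discriminant: 378² + 4·575803 = 142884 + 2303212 = 2446096; √2446096 = 1564.
q = (−378 + 1564)/2 = 593, and p = q + 378 = 971.
Check: 593 · 971 = 575803.

593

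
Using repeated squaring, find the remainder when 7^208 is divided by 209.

7^1 ≡ 7 (mod 209)
7^2 ≡ 7^2 = 49 ≡ 49 (mod 209)
7^4 ≡ 49^2 = 2401 ≡ 102 (mod 209)
7^8 ≡ 102^2 = 10404 ≡ 163 (mod 209)
7^16 ≡ 163^2 = 26569 ≡ 26 (mod 209)
7^32 ≡ 26^2 = 676 ≡ 49 (mod 209)
7^64 ≡ 49^2 = 2401 ≡ 102 (mod 209)
7^128 ≡ 102^2 = 10404 ≡ 163 (mod 209)
208 = 128 + 64 + 16 in binary powers of 2.
So 7^208 ≡ 163 · 102 · 26 ≡ 64 (mod 209).
Since 64 ≠ 1, base 7 is a Fermat witness: 209 is composite.

64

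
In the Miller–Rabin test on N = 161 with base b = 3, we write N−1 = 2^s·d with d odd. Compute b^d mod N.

161 − 1 = 160 = 2^5 · 5, so d = 5.
3^1 ≡ 3 (mod 161)
3^2 ≡ 3^2 = 9 ≡ 9 (mod 161)
3^4 ≡ 9^2 = 81 ≡ 81 (mod 161)
5 = 4 + 1 in binary powers of 2.
So 3^5 ≡ 81 · 3 ≡ 82 (mod 161).
Squaring chain: 82 → 123 → 156 → 25 → 142; never reaches −1, so base 3 is a Miller–Rabin witness that 161 is composite.

82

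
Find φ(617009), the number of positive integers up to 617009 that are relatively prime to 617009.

Factor: 617009 = 41 · 101 · 149.
φ(617009) = (41−1) · (101−1) · (149−1) = 40 · 100 · 148 = 592000.

592000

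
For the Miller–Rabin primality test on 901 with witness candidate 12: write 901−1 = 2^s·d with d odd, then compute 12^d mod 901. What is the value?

352

901 − 1 = 900 = 2^2 · 225, so d = 225.
12^1 ≡ 12 (mod 901)
12^2 ≡ 12^2 = 144 ≡ 144 (mod 901)
12^4 ≡ 144^2 = 20736 ≡ 13 (mod 901)
12^8 ≡ 13^2 = 169 ≡ 169 (mod 901)
12^16 ≡ 169^2 = 28561 ≡ 630 (mod 901)
12^32 ≡ 630^2 = 396900 ≡ 460 (mod 901)
12^64 ≡ 460^2 = 211600 ≡ 766 (mod 901)
12^128 ≡ 766^2 = 586756 ≡ 205 (mod 901)
225 = 128 + 64 + 32 + 1 in binary powers of 2.
So 12^225 ≡ 205 · 766 · 460 · 12 ≡ 352 (mod 901).
Squaring chain: 352 → 467; never reaches −1, so base 12 is a Miller–Rabin witness that 901 is composite.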